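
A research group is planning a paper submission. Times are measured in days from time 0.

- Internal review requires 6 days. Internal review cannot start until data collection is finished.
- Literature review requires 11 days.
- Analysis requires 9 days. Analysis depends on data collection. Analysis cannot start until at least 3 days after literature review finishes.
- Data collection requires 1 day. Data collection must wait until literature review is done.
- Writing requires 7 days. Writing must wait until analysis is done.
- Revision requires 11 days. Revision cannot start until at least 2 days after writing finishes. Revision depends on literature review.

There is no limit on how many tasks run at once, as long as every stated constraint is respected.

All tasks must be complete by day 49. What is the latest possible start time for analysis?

20

Revision has no dependents, so it just needs to finish by day 49. Starting by 49 − 11 = day 38 achieves that.
Writing has to be done before revision (must start by day 38, minus 2-day gap → day 36). That means finishing by day 36, i.e. starting by 36 − 7 = day 29.
Analysis must finish before writing (must start by day 29). With a 9-day duration, analysis must start by 29 − 9 = day 20.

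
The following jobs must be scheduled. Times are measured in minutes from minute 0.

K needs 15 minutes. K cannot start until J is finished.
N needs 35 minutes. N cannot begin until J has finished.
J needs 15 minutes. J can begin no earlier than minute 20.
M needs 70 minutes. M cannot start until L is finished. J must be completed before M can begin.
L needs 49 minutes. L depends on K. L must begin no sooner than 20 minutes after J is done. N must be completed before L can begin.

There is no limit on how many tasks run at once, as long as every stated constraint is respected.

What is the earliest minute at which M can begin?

119

After its own release at minute 20, J can start at minute 20 and finishes at minute 35.
After J (finishes minute 35), N can start at minute 35 and finishes at minute 70.
After J (finishes minute 35), K can start at minute 35 and finishes at minute 50.
For L: K (finishes minute 50); J (finishes minute 35, plus 20-minute gap → minute 55); N (finishes minute 70). Taking the maximum gives a start of minute 70, and it finishes at 70 + 49 = minute 119.
M waits on L (finishes minute 119); J (finishes minute 35). The latest of these is minute 119, which is the earliest M can start.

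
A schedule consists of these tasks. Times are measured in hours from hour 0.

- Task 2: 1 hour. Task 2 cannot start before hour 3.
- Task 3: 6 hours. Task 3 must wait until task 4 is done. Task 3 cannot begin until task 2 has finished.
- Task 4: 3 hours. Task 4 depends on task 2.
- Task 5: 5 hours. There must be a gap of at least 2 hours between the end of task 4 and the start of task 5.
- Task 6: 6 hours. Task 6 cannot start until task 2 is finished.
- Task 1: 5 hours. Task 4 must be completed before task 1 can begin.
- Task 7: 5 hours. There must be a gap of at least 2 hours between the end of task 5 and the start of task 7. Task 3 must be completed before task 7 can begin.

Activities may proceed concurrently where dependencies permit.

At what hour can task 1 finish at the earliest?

Task 2 waits on its own release at hour 3, so it starts at hour 3 and finishes at 3 + 1 = hour 4.
Task 4 waits on task 2 (finishes hour 4), so it starts at hour 4 and finishes at 4 + 3 = hour 7.
Task 1 cannot begin until task 4 (finishes hour 7). It runs from hour 7 to 7 + 5 = hour 12.

12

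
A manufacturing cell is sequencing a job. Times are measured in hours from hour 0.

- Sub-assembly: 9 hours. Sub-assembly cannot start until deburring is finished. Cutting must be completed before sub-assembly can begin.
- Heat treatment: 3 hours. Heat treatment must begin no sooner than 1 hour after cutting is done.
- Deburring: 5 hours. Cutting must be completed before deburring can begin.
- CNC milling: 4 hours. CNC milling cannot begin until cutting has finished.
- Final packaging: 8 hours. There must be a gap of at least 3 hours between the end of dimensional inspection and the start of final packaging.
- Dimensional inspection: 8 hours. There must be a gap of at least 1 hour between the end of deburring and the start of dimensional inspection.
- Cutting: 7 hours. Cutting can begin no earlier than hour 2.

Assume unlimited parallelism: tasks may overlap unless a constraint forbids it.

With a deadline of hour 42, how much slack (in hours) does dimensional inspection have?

8

Cutting waits on its own release at hour 2, so it starts at hour 2 and finishes at 2 + 7 = hour 9.
Deburring waits on cutting (finishes hour 9), so it starts at hour 9 and finishes at 9 + 5 = hour 14.
Dimensional inspection cannot begin until deburring (finishes hour 14, plus 1-hour gap → hour 15). It runs from hour 15 to 15 + 8 = hour 23.

Working backward from the deadline:
Final packaging has no dependents, so it just needs to finish by hour 42. Starting by 42 − 8 = hour 34 achieves that.
Dimensional inspection feeds into final packaging (must start by hour 34, minus 3-hour gap → hour 31); so dimensional inspection must finish by hour 31 and therefore start by hour 23.
So dimensional inspection can start as early as hour 15 and as late as hour 23, giving 23 − 15 = 8 hours of slack.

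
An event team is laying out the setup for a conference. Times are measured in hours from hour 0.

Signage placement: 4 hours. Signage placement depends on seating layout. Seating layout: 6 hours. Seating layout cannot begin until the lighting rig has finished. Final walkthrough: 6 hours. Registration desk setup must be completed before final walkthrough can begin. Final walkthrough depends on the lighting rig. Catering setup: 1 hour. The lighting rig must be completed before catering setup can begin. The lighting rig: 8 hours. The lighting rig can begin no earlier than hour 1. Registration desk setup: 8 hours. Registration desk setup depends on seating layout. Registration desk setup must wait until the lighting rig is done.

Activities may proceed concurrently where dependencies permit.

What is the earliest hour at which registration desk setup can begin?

After its own release at hour 1, the lighting rig can start at hour 1 and finishes at hour 9.
After the lighting rig (finishes hour 9), seating layout can start at hour 9 and finishes at hour 15.
Registration desk setup waits on seating layout (finishes hour 15); the lighting rig (finishes hour 9). The latest of these is hour 15, which is the earliest registration desk setup can start.

15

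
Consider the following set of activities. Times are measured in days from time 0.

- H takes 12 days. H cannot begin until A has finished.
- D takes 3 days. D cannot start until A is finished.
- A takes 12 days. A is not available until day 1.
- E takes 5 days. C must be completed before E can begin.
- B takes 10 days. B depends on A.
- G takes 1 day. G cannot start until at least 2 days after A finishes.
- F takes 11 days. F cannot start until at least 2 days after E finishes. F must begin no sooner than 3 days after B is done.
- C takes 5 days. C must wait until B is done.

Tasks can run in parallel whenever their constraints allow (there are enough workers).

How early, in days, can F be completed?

A cannot begin until its own release at day 1. It runs from day 1 to 1 + 12 = day 13.
After A (finishes day 13), B can start at day 13 and finishes at day 23.
C cannot begin until B (finishes day 23). It runs from day 23 to 23 + 5 = day 28.
E waits on C (finishes day 28), so it starts at day 28 and finishes at 28 + 5 = day 33.
F has to wait for E (finishes day 33, plus 2-day gap → day 35); B (finishes day 23, plus 3-day gap → day 26). The latest of these is day 35, so F runs day 35 to 35 + 11 = day 46.

46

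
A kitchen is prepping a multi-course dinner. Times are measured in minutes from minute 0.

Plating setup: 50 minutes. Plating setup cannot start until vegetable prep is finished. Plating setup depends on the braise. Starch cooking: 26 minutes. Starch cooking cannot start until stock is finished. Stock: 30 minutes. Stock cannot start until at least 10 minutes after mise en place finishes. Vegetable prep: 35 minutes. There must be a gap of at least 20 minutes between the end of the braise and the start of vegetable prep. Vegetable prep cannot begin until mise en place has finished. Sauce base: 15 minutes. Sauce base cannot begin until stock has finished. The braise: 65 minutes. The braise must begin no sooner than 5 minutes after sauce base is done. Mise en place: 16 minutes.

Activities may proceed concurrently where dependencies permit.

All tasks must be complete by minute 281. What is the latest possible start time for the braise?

111

Plating setup must finish by minute 281; it takes 50 minutes, so it must start by 281 − 50 = minute 231.
Since plating setup (must start by minute 231) depends on it, vegetable prep must finish by minute 231. Backing off its 35-minute duration gives a latest start of minute 196.
The braise must finish in time for vegetable prep (must start by minute 196, minus 20-minute gap → minute 176); plating setup (must start by minute 231). The tightest is minute 176, so the braise must start by 176 − 65 = minute 111.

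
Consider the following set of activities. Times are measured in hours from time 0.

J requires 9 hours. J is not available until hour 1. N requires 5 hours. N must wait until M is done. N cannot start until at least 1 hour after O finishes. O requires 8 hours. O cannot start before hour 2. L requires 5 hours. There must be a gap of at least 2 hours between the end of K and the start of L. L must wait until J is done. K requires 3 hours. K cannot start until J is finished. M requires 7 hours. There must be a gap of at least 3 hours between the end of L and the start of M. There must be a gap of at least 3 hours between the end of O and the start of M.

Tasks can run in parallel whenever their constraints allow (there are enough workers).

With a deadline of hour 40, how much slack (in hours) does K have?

5

J cannot begin until its own release at hour 1. It runs from hour 1 to 1 + 9 = hour 10.
K cannot begin until J (finishes hour 10). It runs from hour 10 to 10 + 3 = hour 13.

Working backward from the deadline:
Nothing follows N; the deadline of hour 40 is its only limit. It must start by 40 − 5 = hour 35.
Since N (must start by hour 35) depends on it, M must finish by hour 35. Backing off its 7-hour duration gives a latest start of hour 28.
L feeds into M (must start by hour 28, minus 3-hour gap → hour 25); so L must finish by hour 25 and therefore start by hour 20.
K feeds into L (must start by hour 20, minus 2-hour gap → hour 18); so K must finish by hour 18 and therefore start by hour 15.
So K can start as early as hour 10 and as late as hour 15, giving 15 − 10 = 5 hours of slack.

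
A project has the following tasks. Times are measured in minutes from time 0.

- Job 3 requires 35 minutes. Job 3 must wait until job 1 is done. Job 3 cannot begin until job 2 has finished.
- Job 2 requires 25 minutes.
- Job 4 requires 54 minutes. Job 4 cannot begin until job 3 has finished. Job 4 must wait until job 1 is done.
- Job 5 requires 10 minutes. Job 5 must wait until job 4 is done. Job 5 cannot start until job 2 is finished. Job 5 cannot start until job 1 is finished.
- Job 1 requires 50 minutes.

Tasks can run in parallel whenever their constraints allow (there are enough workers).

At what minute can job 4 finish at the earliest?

Job 2 can start immediately at minute 0; it finishes at minute 25.
Nothing blocks job 1, so it runs from minute 0 to minute 50.
For job 3: job 1 (finishes minute 50); job 2 (finishes minute 25). Taking the maximum gives a start of minute 50, and it finishes at 50 + 35 = minute 85.
Job 4 cannot start until job 3 (finishes minute 85); job 1 (finishes minute 50). The controlling bound is minute 85, so job 4 finishes at 85 + 54 = minute 139.

139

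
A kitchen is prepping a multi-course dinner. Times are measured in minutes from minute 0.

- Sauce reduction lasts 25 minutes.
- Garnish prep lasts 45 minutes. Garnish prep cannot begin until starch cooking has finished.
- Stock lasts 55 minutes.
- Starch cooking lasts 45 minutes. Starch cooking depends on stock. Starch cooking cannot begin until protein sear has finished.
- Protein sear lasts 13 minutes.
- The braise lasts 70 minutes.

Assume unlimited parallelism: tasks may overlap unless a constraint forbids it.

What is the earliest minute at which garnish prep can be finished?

145

Nothing blocks protein sear, so it runs from minute 0 to minute 13.
Stock can start immediately at minute 0; it finishes at minute 55.
Starch cooking cannot start until stock (finishes minute 55); protein sear (finishes minute 13). The controlling bound is minute 55, so starch cooking finishes at 55 + 45 = minute 100.
After starch cooking (finishes minute 100), garnish prep can start at minute 100 and finishes at minute 145.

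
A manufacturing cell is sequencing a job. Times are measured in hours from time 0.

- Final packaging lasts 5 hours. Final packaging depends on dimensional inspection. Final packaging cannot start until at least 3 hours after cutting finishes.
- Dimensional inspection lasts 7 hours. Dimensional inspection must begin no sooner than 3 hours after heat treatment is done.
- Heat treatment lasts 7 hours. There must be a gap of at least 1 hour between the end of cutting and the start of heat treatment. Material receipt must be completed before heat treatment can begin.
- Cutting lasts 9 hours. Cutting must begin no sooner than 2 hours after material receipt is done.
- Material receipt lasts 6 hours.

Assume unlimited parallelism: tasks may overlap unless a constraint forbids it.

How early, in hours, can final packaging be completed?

Material receipt can start immediately at hour 0; it finishes at hour 6.
Cutting waits on material receipt (finishes hour 6, plus 2-hour gap → hour 8), so it starts at hour 8 and finishes at 8 + 9 = hour 17.
Heat treatment needs all of cutting (finishes hour 17, plus 1-hour gap → hour 18); material receipt (finishes hour 6). That puts its earliest start at hour 18; it finishes at 18 + 7 = hour 25.
Dimensional inspection cannot begin until heat treatment (finishes hour 25, plus 3-hour gap → hour 28). It runs from hour 28 to 28 + 7 = hour 35.
For final packaging: dimensional inspection (finishes hour 35); cutting (finishes hour 17, plus 3-hour gap → hour 20). Taking the maximum gives a start of hour 35, and it finishes at 35 + 5 = hour 40.

40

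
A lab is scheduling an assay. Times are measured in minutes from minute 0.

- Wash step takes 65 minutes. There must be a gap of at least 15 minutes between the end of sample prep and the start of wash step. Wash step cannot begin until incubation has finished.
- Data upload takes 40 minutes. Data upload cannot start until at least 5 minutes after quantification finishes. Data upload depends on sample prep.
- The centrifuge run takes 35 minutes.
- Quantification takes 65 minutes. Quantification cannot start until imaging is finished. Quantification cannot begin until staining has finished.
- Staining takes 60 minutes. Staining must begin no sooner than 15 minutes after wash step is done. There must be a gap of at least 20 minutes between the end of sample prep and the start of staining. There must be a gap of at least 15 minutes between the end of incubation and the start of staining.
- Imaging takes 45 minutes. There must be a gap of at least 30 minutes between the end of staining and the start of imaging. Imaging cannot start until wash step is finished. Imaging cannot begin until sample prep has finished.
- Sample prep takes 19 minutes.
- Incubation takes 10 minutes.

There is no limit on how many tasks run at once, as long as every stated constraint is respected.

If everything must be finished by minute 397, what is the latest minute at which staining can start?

152

Nothing follows data upload; the deadline of minute 397 is its only limit. It must start by 397 − 40 = minute 357.
Since data upload (must start by minute 357, minus 5-minute gap → minute 352) depends on it, quantification must finish by minute 352. Backing off its 65-minute duration gives a latest start of minute 287.
Imaging must finish before quantification (must start by minute 287). With a 45-minute duration, imaging must start by 287 − 45 = minute 242.
For staining: imaging (must start by minute 242, minus 30-minute gap → minute 212); quantification (must start by minute 287). The most restrictive is minute 212; with a 60-minute duration, staining must start by minute 152.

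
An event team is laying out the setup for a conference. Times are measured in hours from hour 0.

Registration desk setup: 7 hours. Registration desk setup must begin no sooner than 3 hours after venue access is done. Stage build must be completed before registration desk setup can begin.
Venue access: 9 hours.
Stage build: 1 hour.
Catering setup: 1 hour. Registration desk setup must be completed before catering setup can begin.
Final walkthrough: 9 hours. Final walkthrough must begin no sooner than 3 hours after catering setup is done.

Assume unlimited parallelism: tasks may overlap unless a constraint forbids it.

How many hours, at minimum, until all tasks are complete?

32

Stage build has no prerequisites, so it starts at hour 0 and finishes at hour 1.
Venue access can start immediately at hour 0; it finishes at hour 9.
Registration desk setup has to wait for venue access (finishes hour 9, plus 3-hour gap → hour 12); stage build (finishes hour 1). The latest of these is hour 12, so registration desk setup runs hour 12 to 12 + 7 = hour 19.
Catering setup cannot begin until registration desk setup (finishes hour 19). It runs from hour 19 to 19 + 1 = hour 20.
After catering setup (finishes hour 20, plus 3-hour gap → hour 23), final walkthrough can start at hour 23 and finishes at hour 32.
All tasks are finished once the last one completes. Finish times: Venue access at 9, Stage build at 1, Registration desk setup at 19, Catering setup at 20, Final walkthrough at 32. The latest is hour 32.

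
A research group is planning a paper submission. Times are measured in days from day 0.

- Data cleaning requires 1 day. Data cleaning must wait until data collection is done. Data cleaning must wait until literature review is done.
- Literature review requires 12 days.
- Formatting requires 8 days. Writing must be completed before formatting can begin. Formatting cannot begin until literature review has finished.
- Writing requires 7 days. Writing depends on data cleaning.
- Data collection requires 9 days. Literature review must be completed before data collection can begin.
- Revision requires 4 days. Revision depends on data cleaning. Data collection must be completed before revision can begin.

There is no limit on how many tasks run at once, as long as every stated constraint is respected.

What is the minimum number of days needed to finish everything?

37

Literature review can start immediately at day 0; it finishes at day 12.
Data collection waits on literature review (finishes day 12), so it starts at day 12 and finishes at 12 + 9 = day 21.
Data cleaning needs all of data collection (finishes day 21); literature review (finishes day 12). That puts its earliest start at day 21; it finishes at 21 + 1 = day 22.
For revision: data cleaning (finishes day 22); data collection (finishes day 21). Taking the maximum gives a start of day 22, and it finishes at 22 + 4 = day 26.
After data cleaning (finishes day 22), writing can start at day 22 and finishes at day 29.
For formatting: writing (finishes day 29); literature review (finishes day 12). Taking the maximum gives a start of day 29, and it finishes at 29 + 8 = day 37.
All tasks are finished once the last one completes. Finish times: Literature review at 12, Data collection at 21, Data cleaning at 22, Writing at 29, Revision at 26, Formatting at 37. The latest is day 37.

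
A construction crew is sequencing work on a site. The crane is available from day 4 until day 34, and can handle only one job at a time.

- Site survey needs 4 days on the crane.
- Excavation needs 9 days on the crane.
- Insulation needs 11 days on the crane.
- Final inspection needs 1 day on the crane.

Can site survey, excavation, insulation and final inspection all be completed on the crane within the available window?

Yes

The crane window is 34 − 4 = 30 days.
Running back to back, the jobs need 4 + 9 + 11 + 1 = 25 days on the crane.
Since 25 ≤ 30, they fit within the window.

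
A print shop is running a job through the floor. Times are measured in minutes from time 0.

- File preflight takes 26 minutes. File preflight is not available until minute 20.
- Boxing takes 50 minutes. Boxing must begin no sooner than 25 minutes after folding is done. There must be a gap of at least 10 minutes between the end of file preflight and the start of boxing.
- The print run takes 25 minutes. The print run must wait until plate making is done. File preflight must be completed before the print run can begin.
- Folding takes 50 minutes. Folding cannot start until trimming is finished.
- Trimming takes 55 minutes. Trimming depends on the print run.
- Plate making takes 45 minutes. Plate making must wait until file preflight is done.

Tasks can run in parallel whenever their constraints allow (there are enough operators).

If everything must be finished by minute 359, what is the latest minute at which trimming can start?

Nothing follows boxing; the deadline of minute 359 is its only limit. It must start by 359 − 50 = minute 309.
Folding has to be done before boxing (must start by minute 309, minus 25-minute gap → minute 284). That means finishing by minute 284, i.e. starting by 284 − 50 = minute 234.
Trimming has to be done before folding (must start by minute 234). That means finishing by minute 234, i.e. starting by 234 − 55 = minute 179.

179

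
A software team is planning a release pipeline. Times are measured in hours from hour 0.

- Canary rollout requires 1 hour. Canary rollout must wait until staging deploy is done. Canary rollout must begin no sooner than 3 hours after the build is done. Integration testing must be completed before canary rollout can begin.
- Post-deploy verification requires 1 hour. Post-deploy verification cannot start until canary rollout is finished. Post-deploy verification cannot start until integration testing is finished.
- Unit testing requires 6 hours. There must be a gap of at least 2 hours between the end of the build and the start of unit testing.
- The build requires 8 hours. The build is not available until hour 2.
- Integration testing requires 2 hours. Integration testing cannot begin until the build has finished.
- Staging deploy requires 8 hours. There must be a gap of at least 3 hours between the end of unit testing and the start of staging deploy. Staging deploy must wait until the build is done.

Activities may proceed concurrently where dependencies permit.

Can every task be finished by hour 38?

Yes

The build cannot begin until its own release at hour 2. It runs from hour 2 to 2 + 8 = hour 10.
Integration testing waits on the build (finishes hour 10), so it starts at hour 10 and finishes at 10 + 2 = hour 12.
Unit testing waits on the build (finishes hour 10, plus 2-hour gap → hour 12), so it starts at hour 12 and finishes at 12 + 6 = hour 18.
For staging deploy: unit testing (finishes hour 18, plus 3-hour gap → hour 21); the build (finishes hour 10). Taking the maximum gives a start of hour 21, and it finishes at 21 + 8 = hour 29.
Canary rollout has to wait for staging deploy (finishes hour 29); the build (finishes hour 10, plus 3-hour gap → hour 13); integration testing (finishes hour 12). The latest of these is hour 29, so canary rollout runs hour 29 to 29 + 1 = hour 30.
Post-deploy verification needs all of canary rollout (finishes hour 30); integration testing (finishes hour 12). That puts its earliest start at hour 30; it finishes at 30 + 1 = hour 31.
Every task is finished by hour 31, which is no later than the deadline of 38, so the schedule is feasible.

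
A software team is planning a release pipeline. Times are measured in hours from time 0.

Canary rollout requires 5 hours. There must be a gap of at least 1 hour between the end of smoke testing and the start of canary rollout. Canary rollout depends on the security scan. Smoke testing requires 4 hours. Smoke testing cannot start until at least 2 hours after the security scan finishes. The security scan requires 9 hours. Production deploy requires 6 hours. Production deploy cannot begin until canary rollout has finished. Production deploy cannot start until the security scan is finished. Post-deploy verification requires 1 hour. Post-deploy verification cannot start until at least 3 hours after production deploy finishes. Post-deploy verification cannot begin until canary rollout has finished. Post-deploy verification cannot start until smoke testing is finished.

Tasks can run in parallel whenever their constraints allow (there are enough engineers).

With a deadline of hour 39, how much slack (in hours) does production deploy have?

The security scan can start immediately at hour 0; it finishes at hour 9.
Smoke testing waits on the security scan (finishes hour 9, plus 2-hour gap → hour 11), so it starts at hour 11 and finishes at 11 + 4 = hour 15.
For canary rollout: smoke testing (finishes hour 15, plus 1-hour gap → hour 16); the security scan (finishes hour 9). Taking the maximum gives a start of hour 16, and it finishes at 16 + 5 = hour 21.
Production deploy has to wait for canary rollout (finishes hour 21); the security scan (finishes hour 9). The latest of these is hour 21, so production deploy runs hour 21 to 21 + 6 = hour 27.

Working backward from the deadline:
Nothing follows post-deploy verification; the deadline of hour 39 is its only limit. It must start by 39 − 1 = hour 38.
Since post-deploy verification (must start by hour 38, minus 3-hour gap → hour 35) depends on it, production deploy must finish by hour 35. Backing off its 6-hour duration gives a latest start of hour 29.
So production deploy can start as early as hour 21 and as late as hour 29, giving 29 − 21 = 8 hours of slack.

8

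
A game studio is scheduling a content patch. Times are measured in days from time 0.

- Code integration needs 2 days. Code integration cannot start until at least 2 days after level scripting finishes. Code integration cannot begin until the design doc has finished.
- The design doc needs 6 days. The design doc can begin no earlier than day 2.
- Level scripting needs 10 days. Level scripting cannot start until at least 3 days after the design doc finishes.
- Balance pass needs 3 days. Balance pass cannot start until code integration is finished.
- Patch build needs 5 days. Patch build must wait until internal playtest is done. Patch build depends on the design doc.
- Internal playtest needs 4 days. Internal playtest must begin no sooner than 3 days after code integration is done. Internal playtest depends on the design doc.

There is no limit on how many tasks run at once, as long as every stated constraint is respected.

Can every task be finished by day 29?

No

The design doc waits on its own release at day 2, so it starts at day 2 and finishes at 2 + 6 = day 8.
After the design doc (finishes day 8, plus 3-day gap → day 11), level scripting can start at day 11 and finishes at day 21.
Code integration cannot start until level scripting (finishes day 21, plus 2-day gap → day 23); the design doc (finishes day 8). The controlling bound is day 23, so code integration finishes at 23 + 2 = day 25.
Balance pass waits on code integration (finishes day 25), so it starts at day 25 and finishes at 25 + 3 = day 28.
Internal playtest needs all of code integration (finishes day 25, plus 3-day gap → day 28); the design doc (finishes day 8). That puts its earliest start at day 28; it finishes at 28 + 4 = day 32.
For patch build: internal playtest (finishes day 32); the design doc (finishes day 8). Taking the maximum gives a start of day 32, and it finishes at 32 + 5 = day 37.
The earliest everything can be done is day 37, which is after the deadline of 29, so it is not possible.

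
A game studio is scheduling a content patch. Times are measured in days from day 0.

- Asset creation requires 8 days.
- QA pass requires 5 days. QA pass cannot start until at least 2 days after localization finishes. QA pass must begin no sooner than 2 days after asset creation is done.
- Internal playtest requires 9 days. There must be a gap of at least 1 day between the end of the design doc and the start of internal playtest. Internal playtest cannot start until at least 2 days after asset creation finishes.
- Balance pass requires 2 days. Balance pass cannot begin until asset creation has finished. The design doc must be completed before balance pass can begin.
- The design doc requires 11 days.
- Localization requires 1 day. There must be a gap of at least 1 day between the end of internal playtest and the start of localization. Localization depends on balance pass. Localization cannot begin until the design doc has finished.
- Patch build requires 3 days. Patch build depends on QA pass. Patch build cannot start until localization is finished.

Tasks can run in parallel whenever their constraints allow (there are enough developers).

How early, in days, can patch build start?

30

Asset creation can start immediately at day 0; it finishes at day 8.
The design doc can start immediately at day 0; it finishes at day 11.
Balance pass needs all of asset creation (finishes day 8); the design doc (finishes day 11). That puts its earliest start at day 11; it finishes at 11 + 2 = day 13.
For internal playtest: the design doc (finishes day 11, plus 1-day gap → day 12); asset creation (finishes day 8, plus 2-day gap → day 10). Taking the maximum gives a start of day 12, and it finishes at 12 + 9 = day 21.
For localization: internal playtest (finishes day 21, plus 1-day gap → day 22); balance pass (finishes day 13); the design doc (finishes day 11). Taking the maximum gives a start of day 22, and it finishes at 22 + 1 = day 23.
QA pass has to wait for localization (finishes day 23, plus 2-day gap → day 25); asset creation (finishes day 8, plus 2-day gap → day 10). The latest of these is day 25, so QA pass runs day 25 to 25 + 5 = day 30.
Patch build waits on QA pass (finishes day 30); localization (finishes day 23). The latest of these is day 30, which is the earliest patch build can start.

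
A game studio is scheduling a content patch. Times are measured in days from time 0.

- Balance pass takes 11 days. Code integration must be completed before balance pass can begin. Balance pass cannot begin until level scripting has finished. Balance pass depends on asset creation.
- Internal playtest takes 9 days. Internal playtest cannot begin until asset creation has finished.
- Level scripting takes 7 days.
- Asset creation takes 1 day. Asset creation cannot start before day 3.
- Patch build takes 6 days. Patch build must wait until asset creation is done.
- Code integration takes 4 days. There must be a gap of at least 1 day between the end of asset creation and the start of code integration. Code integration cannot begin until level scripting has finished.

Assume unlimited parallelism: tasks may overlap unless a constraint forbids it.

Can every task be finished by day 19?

No

Nothing blocks level scripting, so it runs from day 0 to day 7.
Asset creation waits on its own release at day 3, so it starts at day 3 and finishes at 3 + 1 = day 4.
Patch build cannot begin until asset creation (finishes day 4). It runs from day 4 to 4 + 6 = day 10.
Internal playtest waits on asset creation (finishes day 4), so it starts at day 4 and finishes at 4 + 9 = day 13.
For code integration: asset creation (finishes day 4, plus 1-day gap → day 5); level scripting (finishes day 7). Taking the maximum gives a start of day 7, and it finishes at 7 + 4 = day 11.
For balance pass: code integration (finishes day 11); level scripting (finishes day 7); asset creation (finishes day 4). Taking the maximum gives a start of day 11, and it finishes at 11 + 11 = day 22.
The earliest everything can be done is day 22, which is after the deadline of 19, so it is not possible.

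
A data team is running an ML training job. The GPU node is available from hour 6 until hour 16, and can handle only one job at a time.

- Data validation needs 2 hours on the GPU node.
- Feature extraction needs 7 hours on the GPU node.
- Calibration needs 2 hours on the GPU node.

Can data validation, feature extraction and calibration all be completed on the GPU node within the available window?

No

The GPU node window is 16 − 6 = 10 hours.
Running back to back, the jobs need 2 + 7 + 2 = 11 hours on the GPU node.
Since 11 > 10, they cannot all fit.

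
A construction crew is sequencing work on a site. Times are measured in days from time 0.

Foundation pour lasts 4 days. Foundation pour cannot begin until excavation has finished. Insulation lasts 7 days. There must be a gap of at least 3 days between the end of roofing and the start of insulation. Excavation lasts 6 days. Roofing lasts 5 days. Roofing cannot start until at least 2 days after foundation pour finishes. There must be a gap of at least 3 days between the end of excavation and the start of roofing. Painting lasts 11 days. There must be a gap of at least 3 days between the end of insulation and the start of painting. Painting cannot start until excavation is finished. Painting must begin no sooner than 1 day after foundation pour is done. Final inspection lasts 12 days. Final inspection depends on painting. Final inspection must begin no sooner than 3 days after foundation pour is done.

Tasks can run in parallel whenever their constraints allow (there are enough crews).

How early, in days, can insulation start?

20

Excavation has no prerequisites, so it starts at day 0 and finishes at day 6.
After excavation (finishes day 6), foundation pour can start at day 6 and finishes at day 10.
Roofing needs all of foundation pour (finishes day 10, plus 2-day gap → day 12); excavation (finishes day 6, plus 3-day gap → day 9). That puts its earliest start at day 12; it finishes at 12 + 5 = day 17.
Insulation waits on roofing (finishes day 17, plus 3-day gap → day 20), so the earliest it can start is day 20.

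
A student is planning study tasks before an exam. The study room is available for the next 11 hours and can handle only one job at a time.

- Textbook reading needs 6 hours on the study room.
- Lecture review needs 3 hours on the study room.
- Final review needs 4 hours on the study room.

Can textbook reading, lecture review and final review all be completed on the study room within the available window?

Running back to back, the jobs need 6 + 3 + 4 = 13 hours on the study room.
Since 13 > 11, they cannot all fit.

No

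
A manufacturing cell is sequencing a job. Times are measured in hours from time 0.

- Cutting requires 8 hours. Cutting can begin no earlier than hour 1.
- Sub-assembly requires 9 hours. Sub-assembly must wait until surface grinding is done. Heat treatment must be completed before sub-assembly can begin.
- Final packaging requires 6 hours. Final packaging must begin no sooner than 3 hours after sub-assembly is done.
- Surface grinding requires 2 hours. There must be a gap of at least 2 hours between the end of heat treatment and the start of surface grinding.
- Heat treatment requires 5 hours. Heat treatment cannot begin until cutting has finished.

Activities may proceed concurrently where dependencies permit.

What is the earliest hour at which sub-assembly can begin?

Cutting cannot begin until its own release at hour 1. It runs from hour 1 to 1 + 8 = hour 9.
Heat treatment waits on cutting (finishes hour 9), so it starts at hour 9 and finishes at 9 + 5 = hour 14.
Surface grinding cannot begin until heat treatment (finishes hour 14, plus 2-hour gap → hour 16). It runs from hour 16 to 16 + 2 = hour 18.
Sub-assembly waits on surface grinding (finishes hour 18); heat treatment (finishes hour 14). The latest of these is hour 18, which is the earliest sub-assembly can start.

18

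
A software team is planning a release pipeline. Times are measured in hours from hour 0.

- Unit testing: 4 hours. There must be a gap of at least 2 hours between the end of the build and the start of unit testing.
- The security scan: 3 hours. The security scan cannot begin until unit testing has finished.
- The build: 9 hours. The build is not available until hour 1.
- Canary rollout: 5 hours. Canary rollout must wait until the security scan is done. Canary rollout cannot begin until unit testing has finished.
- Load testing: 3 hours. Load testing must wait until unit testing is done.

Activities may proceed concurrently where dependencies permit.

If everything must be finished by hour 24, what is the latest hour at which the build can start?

Canary rollout must finish by hour 24; it takes 5 hours, so it must start by 24 − 5 = hour 19.
The security scan has to be done before canary rollout (must start by hour 19). That means finishing by hour 19, i.e. starting by 19 − 3 = hour 16.
To finish by hour 24, load testing (duration 3) must start no later than hour 21.
Unit testing feeds the security scan (must start by hour 16); canary rollout (must start by hour 19); load testing (must start by hour 21). Taking the minimum, unit testing must finish by hour 16 and start by 16 − 4 = hour 12.
The build has to be done before unit testing (must start by hour 12, minus 2-hour gap → hour 10). That means finishing by hour 10, i.e. starting by 10 − 9 = hour 1.

1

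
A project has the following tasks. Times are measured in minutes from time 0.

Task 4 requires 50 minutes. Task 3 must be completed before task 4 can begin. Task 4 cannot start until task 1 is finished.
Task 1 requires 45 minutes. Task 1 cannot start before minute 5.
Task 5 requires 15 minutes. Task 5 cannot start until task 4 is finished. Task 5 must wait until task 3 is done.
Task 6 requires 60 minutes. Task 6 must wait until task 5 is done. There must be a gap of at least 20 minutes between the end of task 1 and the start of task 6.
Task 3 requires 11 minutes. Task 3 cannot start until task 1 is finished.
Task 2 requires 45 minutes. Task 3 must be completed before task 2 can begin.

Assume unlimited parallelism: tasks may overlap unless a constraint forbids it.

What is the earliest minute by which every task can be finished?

186

After its own release at minute 5, task 1 can start at minute 5 and finishes at minute 50.
Task 3 cannot begin until task 1 (finishes minute 50). It runs from minute 50 to 50 + 11 = minute 61.
Task 4 has to wait for task 3 (finishes minute 61); task 1 (finishes minute 50). The latest of these is minute 61, so task 4 runs minute 61 to 61 + 50 = minute 111.
For task 5: task 4 (finishes minute 111); task 3 (finishes minute 61). Taking the maximum gives a start of minute 111, and it finishes at 111 + 15 = minute 126.
Task 6 needs all of task 5 (finishes minute 126); task 1 (finishes minute 50, plus 20-minute gap → minute 70). That puts its earliest start at minute 126; it finishes at 126 + 60 = minute 186.
Task 2 cannot begin until task 3 (finishes minute 61). It runs from minute 61 to 61 + 45 = minute 106.
All tasks are finished once the last one completes. Finish times: Task 1 at 50, Task 2 at 106, Task 3 at 61, Task 4 at 111, Task 5 at 126, Task 6 at 186. The latest is minute 186.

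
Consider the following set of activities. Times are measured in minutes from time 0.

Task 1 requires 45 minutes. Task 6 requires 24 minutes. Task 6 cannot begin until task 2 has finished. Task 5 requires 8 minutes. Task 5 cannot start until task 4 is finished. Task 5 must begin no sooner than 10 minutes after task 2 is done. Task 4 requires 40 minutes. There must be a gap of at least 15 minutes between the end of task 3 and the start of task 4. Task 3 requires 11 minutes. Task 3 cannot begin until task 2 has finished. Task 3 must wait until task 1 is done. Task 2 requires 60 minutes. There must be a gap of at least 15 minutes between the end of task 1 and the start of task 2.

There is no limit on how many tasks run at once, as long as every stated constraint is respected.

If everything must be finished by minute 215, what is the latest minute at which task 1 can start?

21

Nothing follows task 5; the deadline of minute 215 is its only limit. It must start by 215 − 8 = minute 207.
Task 4 feeds into task 5 (must start by minute 207); so task 4 must finish by minute 207 and therefore start by minute 167.
Task 3 must finish before task 4 (must start by minute 167, minus 15-minute gap → minute 152). With an 11-minute duration, task 3 must start by 152 − 11 = minute 141.
Task 6 has no dependents, so it just needs to finish by minute 215. Starting by 215 − 24 = minute 191 achieves that.
Task 2 has several dependents: task 3 (must start by minute 141); task 5 (must start by minute 207, minus 10-minute gap → minute 197); task 6 (must start by minute 191). The earliest of those limits is minute 141, so task 2 must start by 141 − 60 = minute 81.
Task 1 must finish in time for task 2 (must start by minute 81, minus 15-minute gap → minute 66); task 3 (must start by minute 141). The tightest is minute 66, so task 1 must start by 66 − 45 = minute 21.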